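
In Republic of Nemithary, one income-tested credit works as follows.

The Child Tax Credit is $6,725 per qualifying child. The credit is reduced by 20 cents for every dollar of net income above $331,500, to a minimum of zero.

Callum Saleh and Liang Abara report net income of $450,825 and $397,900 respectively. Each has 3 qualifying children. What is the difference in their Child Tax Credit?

Callum ($450,825): Child Tax Credit: base = 3 × $6,725 = $20,175. 20% of the $119,325 excess over $331,500 is $23,865 ≥ base, so the credit is $0.
Liang ($397,900): Child Tax Credit: base = 3 × $6,725 = $20,175. 20% of the $66,400 excess over $331,500 is $13,280; credit = $20,175 − $13,280 = $6,895.
Difference: |$0 − $6,895| = $6,895.

$6,895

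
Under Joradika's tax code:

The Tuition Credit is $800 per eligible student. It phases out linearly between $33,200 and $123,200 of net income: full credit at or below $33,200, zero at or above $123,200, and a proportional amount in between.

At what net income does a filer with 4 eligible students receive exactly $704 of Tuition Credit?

Full credit = 4 × $800 = $3,200.
$704 is 704/3,200 of the full $3,200, so 2,496/3,200 of the $90,000 range has been used: income = $33,200 + $90,000 × 2,496/3,200 = $103,400.

$103,400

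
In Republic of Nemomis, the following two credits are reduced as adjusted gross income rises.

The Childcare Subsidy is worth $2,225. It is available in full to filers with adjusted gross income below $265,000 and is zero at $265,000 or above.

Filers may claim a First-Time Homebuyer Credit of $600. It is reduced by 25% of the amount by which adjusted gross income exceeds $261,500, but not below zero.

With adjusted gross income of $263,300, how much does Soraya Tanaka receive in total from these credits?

$2,375

Childcare Subsidy: $263,300 is below the $265,000 cutoff, so the full $2,225 applies.
First-Time Homebuyer Credit: 25% of the $1,800 excess over $261,500 is $450; credit = $600 − $450 = $150.
Total: $2,225 + $150 = $2,375.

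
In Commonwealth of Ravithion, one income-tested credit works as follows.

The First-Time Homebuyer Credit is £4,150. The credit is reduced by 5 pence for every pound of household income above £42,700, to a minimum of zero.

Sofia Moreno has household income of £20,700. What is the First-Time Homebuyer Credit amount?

£4,150

First-Time Homebuyer Credit: £20,700 is at or below the £42,700 threshold, so the full £4,150 applies.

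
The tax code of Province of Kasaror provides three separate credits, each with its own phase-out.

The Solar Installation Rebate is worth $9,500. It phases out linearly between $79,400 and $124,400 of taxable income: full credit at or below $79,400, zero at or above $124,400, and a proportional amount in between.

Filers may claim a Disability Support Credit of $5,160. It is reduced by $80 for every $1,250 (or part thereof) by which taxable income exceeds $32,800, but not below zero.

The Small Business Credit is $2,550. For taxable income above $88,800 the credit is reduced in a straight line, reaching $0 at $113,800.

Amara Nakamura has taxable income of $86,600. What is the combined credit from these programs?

$12,170

Solar Installation Rebate: $86,600 is $7,200 into a $45,000 phase-out range, leaving 37,800/45,000 of the credit: $9,500 × 37,800/45,000 = $7,980.
Disability Support Credit: income exceeds $32,800 by $53,800, which is 44 full-or-partial $1,250 increments; reduction = 44 × $80 = $3,520, leaving $1,640.
Small Business Credit: $86,600 is at or below the $88,800 threshold, so the full $2,550 applies.
Total: $7,980 + $1,640 + $2,550 = $12,170.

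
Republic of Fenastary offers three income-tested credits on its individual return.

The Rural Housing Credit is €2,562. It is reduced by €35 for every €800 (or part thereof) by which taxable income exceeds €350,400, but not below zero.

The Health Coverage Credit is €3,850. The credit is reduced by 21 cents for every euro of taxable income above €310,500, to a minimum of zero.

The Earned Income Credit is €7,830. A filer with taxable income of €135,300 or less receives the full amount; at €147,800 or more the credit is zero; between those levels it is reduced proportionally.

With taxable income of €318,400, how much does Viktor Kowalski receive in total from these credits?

Rural Housing Credit: €318,400 is at or below the €350,400 threshold, so the full €2,562 applies.
Health Coverage Credit: 21% of the €7,900 excess over €310,500 is €1,659; credit = €3,850 − €1,659 = €2,191.
Earned Income Credit: €318,400 is at or above €147,800, so the credit is €0.
Total: €2,562 + €2,191 + €0 = €4,753.

€4,753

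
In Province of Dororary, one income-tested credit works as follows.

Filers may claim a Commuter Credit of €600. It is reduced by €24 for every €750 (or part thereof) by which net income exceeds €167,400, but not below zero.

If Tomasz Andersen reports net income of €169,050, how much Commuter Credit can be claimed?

Commuter Credit: income exceeds €167,400 by €1,650, which is 3 full-or-partial €750 increments; reduction = 3 × €24 = €72, leaving €528.

€528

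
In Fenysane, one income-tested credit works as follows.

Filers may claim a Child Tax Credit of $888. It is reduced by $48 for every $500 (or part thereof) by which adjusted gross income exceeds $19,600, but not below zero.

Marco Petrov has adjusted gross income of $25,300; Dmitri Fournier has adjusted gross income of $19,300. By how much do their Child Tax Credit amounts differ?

Marco ($25,300): Child Tax Credit: income exceeds $19,600 by $5,700, which is 12 full-or-partial $500 increments; reduction = 12 × $48 = $576, leaving $312.
Dmitri ($19,300): Child Tax Credit: $19,300 is at or below the $19,600 threshold, so the full $888 applies.
Difference: |$312 − $888| = $576.

$576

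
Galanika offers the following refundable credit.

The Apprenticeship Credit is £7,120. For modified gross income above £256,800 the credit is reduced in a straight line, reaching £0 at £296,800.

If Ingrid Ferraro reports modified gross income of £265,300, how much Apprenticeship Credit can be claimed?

Apprenticeship Credit: £265,300 is £8,500 into a £40,000 phase-out range, leaving 31,500/40,000 of the credit: £7,120 × 31,500/40,000 = £5,607.

£5,607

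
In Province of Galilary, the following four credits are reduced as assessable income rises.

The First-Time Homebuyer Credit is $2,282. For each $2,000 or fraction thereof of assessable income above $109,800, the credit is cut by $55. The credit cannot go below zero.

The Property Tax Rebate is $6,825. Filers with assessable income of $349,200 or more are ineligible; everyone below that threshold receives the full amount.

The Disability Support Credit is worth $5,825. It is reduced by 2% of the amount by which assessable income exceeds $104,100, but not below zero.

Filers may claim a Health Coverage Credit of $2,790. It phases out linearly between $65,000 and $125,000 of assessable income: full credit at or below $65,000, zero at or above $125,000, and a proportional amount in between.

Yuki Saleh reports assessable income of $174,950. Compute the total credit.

$11,700

First-Time Homebuyer Credit: income exceeds $109,800 by $65,150, which is 33 full-or-partial $2,000 increments; reduction = 33 × $55 = $1,815, leaving $467.
Property Tax Rebate: $174,950 is below the $349,200 cutoff, so the full $6,825 applies.
Disability Support Credit: 2% of the $70,850 excess over $104,100 is $1,417; credit = $5,825 − $1,417 = $4,408.
Health Coverage Credit: $174,950 is at or above $125,000, so the credit is $0.
Total: $467 + $6,825 + $4,408 + $0 = $11,700.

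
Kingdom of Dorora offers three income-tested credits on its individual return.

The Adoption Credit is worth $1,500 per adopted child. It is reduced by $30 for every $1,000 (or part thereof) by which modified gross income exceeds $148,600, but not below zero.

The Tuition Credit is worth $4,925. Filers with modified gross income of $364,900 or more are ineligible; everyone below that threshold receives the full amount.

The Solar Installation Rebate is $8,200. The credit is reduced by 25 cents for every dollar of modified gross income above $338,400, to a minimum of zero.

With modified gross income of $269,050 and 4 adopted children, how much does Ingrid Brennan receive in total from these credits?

Adoption Credit: base = 4 × $1,500 = $6,000. income exceeds $148,600 by $120,450, which is 121 full-or-partial $1,000 increments; reduction = 121 × $30 = $3,630, leaving $2,370.
Tuition Credit: $269,050 is below the $364,900 cutoff, so the full $4,925 applies.
Solar Installation Rebate: $269,050 is at or below the $338,400 threshold, so the full $8,200 applies.
Total: $2,370 + $4,925 + $8,200 = $15,495.

$15,495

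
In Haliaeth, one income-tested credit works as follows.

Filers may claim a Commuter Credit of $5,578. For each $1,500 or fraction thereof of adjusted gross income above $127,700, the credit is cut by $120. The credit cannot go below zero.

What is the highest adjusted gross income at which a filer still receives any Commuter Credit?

After 46 increments the reduction is 46 × $120 = $5,520, leaving $58; one more increment wipes it out. Increment 46 ends at excess 46 × $1,500 = $69,000, so the highest qualifying income is $127,700 + $69,000 = $196,700.

$196,700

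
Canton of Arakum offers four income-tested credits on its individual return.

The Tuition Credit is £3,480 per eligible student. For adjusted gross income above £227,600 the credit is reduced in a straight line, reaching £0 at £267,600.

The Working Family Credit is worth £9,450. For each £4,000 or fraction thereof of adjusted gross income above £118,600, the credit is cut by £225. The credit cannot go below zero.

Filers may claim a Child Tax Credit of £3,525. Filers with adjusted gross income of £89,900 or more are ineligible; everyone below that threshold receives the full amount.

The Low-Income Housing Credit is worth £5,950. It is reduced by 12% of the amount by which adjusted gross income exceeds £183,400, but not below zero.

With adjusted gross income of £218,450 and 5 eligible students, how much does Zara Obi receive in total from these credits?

Tuition Credit: base = 5 × £3,480 = £17,400. £218,450 is at or below the £227,600 threshold, so the full £17,400 applies.
Working Family Credit: income exceeds £118,600 by £99,850, which is 25 full-or-partial £4,000 increments; reduction = 25 × £225 = £5,625, leaving £3,825.
Child Tax Credit: £218,450 meets or exceeds the £89,900 cutoff, so the credit is £0.
Low-Income Housing Credit: 12% of the £35,050 excess over £183,400 is £4,206; credit = £5,950 − £4,206 = £1,744.
Total: £17,400 + £3,825 + £0 + £1,744 = £22,969.

£22,969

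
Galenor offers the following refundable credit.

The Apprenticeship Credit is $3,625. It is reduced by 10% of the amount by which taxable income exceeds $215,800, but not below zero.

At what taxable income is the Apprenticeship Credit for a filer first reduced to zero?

The credit falls by 10% of each dollar above $215,800, so it reaches zero when the excess is $3,625 / 10% = $36,250: income = $215,800 + $36,250 = $252,050.

$252,050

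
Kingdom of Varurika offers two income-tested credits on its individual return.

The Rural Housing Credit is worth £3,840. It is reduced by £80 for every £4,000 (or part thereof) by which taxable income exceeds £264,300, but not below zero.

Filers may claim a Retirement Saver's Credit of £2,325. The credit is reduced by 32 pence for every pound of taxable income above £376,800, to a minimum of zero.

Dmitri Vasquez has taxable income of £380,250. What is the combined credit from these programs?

Rural Housing Credit: income exceeds £264,300 by £115,950, which is 29 full-or-partial £4,000 increments; reduction = 29 × £80 = £2,320, leaving £1,520.
Retirement Saver's Credit: 32% of the £3,450 excess over £376,800 is £1,104; credit = £2,325 − £1,104 = £1,221.
Total: £1,520 + £1,221 = £2,741.

£2,741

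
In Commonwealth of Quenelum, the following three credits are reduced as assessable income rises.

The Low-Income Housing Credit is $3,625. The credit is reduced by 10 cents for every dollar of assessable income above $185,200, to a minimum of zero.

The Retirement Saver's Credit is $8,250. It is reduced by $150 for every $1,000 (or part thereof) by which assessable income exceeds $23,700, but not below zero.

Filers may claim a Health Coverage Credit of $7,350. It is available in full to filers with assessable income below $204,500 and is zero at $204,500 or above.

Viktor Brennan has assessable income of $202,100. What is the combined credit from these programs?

Low-Income Housing Credit: 10% of the $16,900 excess over $185,200 is $1,690; credit = $3,625 − $1,690 = $1,935.
Retirement Saver's Credit: income exceeds $23,700 by $178,400 → 179 increments × $150 = $26,850 ≥ base, so the credit is $0.
Health Coverage Credit: $202,100 is below the $204,500 cutoff, so the full $7,350 applies.
Total: $1,935 + $0 + $7,350 = $9,285.

$9,285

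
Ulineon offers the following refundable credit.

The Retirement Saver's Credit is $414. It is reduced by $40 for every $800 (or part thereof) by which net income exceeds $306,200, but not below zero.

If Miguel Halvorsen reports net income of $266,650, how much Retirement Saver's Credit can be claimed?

Retirement Saver's Credit: $266,650 is at or below the $306,200 threshold, so the full $414 applies.

$414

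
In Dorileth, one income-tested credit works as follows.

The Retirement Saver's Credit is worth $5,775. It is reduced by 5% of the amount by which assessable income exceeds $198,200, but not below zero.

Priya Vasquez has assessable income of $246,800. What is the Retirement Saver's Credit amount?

$3,345

Retirement Saver's Credit: 5% of the $48,600 excess over $198,200 is $2,430; credit = $5,775 − $2,430 = $3,345.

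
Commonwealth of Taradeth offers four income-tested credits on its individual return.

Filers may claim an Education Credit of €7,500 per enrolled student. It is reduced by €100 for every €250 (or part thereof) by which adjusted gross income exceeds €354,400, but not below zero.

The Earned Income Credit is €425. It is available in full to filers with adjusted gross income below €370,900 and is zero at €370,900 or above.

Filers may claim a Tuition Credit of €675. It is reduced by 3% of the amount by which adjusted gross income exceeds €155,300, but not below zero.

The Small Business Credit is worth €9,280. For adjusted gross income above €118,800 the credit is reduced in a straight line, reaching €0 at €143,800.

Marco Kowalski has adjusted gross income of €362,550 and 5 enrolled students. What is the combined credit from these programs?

Education Credit: base = 5 × €7,500 = €37,500. income exceeds €354,400 by €8,150, which is 33 full-or-partial €250 increments; reduction = 33 × €100 = €3,300, leaving €34,200.
Earned Income Credit: €362,550 is below the €370,900 cutoff, so the full €425 applies.
Tuition Credit: 3% of the €207,250 excess over €155,300 is €6,217.50 ≥ base, so the credit is €0.
Small Business Credit: €362,550 is at or above €143,800, so the credit is €0.
Total: €34,200 + €425 + €0 + €0 = €34,625.

€34,625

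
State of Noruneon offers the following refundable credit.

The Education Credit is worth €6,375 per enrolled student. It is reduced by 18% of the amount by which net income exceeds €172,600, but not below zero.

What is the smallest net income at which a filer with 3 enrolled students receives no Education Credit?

Full credit = 3 × €6,375 = €19,125.
The credit falls by 18% of each euro above €172,600, so it reaches zero when the excess is €19,125 / 18% = €106,250: income = €172,600 + €106,250 = €278,850.

€278,850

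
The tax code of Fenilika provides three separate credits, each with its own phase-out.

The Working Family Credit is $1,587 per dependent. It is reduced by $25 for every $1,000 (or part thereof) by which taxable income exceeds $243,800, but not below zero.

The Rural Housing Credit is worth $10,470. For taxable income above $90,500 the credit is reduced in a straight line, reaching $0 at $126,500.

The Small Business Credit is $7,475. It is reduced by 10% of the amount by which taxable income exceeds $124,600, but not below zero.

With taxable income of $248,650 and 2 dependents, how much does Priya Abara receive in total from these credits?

Working Family Credit: base = 2 × $1,587 = $3,174. income exceeds $243,800 by $4,850, which is 5 full-or-partial $1,000 increments; reduction = 5 × $25 = $125, leaving $3,049.
Rural Housing Credit: $248,650 is at or above $126,500, so the credit is $0.
Small Business Credit: 10% of the $124,050 excess over $124,600 is $12,405 ≥ base, so the credit is $0.
Total: $3,049 + $0 + $0 = $3,049.

$3,049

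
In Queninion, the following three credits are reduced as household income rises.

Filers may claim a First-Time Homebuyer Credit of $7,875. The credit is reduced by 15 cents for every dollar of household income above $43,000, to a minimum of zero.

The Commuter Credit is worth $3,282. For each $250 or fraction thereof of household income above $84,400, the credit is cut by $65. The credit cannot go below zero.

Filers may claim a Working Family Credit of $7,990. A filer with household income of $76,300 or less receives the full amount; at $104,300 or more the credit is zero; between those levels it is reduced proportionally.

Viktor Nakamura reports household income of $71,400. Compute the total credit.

First-Time Homebuyer Credit: 15% of the $28,400 excess over $43,000 is $4,260; credit = $7,875 − $4,260 = $3,615.
Commuter Credit: $71,400 is at or below the $84,400 threshold, so the full $3,282 applies.
Working Family Credit: $71,400 is at or below the $76,300 threshold, so the full $7,990 applies.
Total: $3,615 + $3,282 + $7,990 = $14,887.

$14,887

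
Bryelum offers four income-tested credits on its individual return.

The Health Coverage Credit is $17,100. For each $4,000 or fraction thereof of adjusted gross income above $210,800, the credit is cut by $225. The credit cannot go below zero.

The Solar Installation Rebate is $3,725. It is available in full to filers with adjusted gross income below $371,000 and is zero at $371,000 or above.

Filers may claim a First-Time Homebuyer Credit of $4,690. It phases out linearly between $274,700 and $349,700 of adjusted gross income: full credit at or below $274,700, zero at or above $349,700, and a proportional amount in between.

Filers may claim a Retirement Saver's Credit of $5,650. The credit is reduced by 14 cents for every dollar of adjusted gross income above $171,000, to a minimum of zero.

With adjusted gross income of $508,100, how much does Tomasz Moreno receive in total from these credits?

$225

Health Coverage Credit: income exceeds $210,800 by $297,300, which is 75 full-or-partial $4,000 increments; reduction = 75 × $225 = $16,875, leaving $225.
Solar Installation Rebate: $508,100 meets or exceeds the $371,000 cutoff, so the credit is $0.
First-Time Homebuyer Credit: $508,100 is at or above $349,700, so the credit is $0.
Retirement Saver's Credit: 14% of the $337,100 excess over $171,000 is $47,194 ≥ base, so the credit is $0.
Total: $225 + $0 + $0 + $0 = $225.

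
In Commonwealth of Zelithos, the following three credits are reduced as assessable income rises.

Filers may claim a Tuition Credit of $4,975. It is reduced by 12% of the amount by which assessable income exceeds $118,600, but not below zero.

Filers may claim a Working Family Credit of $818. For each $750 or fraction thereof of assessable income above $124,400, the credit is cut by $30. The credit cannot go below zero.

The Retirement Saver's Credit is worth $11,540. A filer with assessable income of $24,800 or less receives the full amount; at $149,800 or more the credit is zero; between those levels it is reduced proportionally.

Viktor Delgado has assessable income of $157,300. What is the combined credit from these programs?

$331

Tuition Credit: 12% of the $38,700 excess over $118,600 is $4,644; credit = $4,975 − $4,644 = $331.
Working Family Credit: income exceeds $124,400 by $32,900 → 44 increments × $30 = $1,320 ≥ base, so the credit is $0.
Retirement Saver's Credit: $157,300 is at or above $149,800, so the credit is $0.
Total: $331 + $0 + $0 = $331.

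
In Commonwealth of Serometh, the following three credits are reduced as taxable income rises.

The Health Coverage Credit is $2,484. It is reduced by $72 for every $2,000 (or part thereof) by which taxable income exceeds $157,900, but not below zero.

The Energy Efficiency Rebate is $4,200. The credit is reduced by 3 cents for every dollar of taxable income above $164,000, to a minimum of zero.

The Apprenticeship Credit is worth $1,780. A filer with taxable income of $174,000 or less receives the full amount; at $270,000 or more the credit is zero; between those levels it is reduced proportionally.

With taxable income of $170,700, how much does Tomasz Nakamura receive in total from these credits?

$7,759

Health Coverage Credit: income exceeds $157,900 by $12,800, which is 7 full-or-partial $2,000 increments; reduction = 7 × $72 = $504, leaving $1,980.
Energy Efficiency Rebate: 3% of the $6,700 excess over $164,000 is $201; credit = $4,200 − $201 = $3,999.
Apprenticeship Credit: $170,700 is at or below the $174,000 threshold, so the full $1,780 applies.
Total: $1,980 + $3,999 + $1,780 = $7,759.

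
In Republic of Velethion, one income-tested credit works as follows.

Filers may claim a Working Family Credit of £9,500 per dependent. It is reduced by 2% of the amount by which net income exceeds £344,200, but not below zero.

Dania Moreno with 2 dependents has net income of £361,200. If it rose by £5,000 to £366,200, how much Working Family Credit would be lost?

£100

At £361,200 — base = 2 × £9,500 = £19,000. 2% of the £17,000 excess over £344,200 is £340; credit = £19,000 − £340 = £18,660.
At £366,200 — base = 2 × £9,500 = £19,000. 2% of the £22,000 excess over £344,200 is £440; credit = £19,000 − £440 = £18,560.
Lost: £18,660 − £18,560 = £100.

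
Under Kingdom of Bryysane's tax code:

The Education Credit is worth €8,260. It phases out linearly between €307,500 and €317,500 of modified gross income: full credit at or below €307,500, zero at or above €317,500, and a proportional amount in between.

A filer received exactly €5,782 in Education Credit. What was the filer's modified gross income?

€5,782 is 5,782/8,260 of the full €8,260, so 2,478/8,260 of the €10,000 range has been used: income = €307,500 + €10,000 × 2,478/8,260 = €310,500.

€310,500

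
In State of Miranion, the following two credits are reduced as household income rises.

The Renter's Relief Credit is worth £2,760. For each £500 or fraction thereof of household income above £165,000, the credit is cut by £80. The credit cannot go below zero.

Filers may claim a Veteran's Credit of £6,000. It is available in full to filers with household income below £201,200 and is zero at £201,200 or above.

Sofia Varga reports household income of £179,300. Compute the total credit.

Renter's Relief Credit: income exceeds £165,000 by £14,300, which is 29 full-or-partial £500 increments; reduction = 29 × £80 = £2,320, leaving £440.
Veteran's Credit: £179,300 is below the £201,200 cutoff, so the full £6,000 applies.
Total: £440 + £6,000 = £6,440.

£6,440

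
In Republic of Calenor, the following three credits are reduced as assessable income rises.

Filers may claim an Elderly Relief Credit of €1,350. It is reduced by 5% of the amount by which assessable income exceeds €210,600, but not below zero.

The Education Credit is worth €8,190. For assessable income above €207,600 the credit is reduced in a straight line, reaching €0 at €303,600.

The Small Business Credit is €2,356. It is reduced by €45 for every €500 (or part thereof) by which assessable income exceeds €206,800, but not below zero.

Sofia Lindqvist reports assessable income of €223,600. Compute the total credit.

Elderly Relief Credit: 5% of the €13,000 excess over €210,600 is €650; credit = €1,350 − €650 = €700.
Education Credit: €223,600 is €16,000 into a €96,000 phase-out range, leaving 80,000/96,000 of the credit: €8,190 × 80,000/96,000 = €6,825.
Small Business Credit: income exceeds €206,800 by €16,800, which is 34 full-or-partial €500 increments; reduction = 34 × €45 = €1,530, leaving €826.
Total: €700 + €6,825 + €826 = €8,351.

€8,351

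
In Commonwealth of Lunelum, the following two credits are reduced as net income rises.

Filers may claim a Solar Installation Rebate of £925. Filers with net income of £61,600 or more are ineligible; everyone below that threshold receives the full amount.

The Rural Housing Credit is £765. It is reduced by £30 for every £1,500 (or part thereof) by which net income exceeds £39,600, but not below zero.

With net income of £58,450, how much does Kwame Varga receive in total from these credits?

£1,300

Solar Installation Rebate: £58,450 is below the £61,600 cutoff, so the full £925 applies.
Rural Housing Credit: income exceeds £39,600 by £18,850, which is 13 full-or-partial £1,500 increments; reduction = 13 × £30 = £390, leaving £375.
Total: £925 + £375 = £1,300.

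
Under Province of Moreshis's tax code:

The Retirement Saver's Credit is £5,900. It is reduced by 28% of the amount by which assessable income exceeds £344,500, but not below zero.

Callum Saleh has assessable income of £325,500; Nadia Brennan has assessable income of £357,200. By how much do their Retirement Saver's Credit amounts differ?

£3,556

Callum (£325,500): Retirement Saver's Credit: £325,500 is at or below the £344,500 threshold, so the full £5,900 applies.
Nadia (£357,200): Retirement Saver's Credit: 28% of the £12,700 excess over £344,500 is £3,556; credit = £5,900 − £3,556 = £2,344.
Difference: |£5,900 − £2,344| = £3,556.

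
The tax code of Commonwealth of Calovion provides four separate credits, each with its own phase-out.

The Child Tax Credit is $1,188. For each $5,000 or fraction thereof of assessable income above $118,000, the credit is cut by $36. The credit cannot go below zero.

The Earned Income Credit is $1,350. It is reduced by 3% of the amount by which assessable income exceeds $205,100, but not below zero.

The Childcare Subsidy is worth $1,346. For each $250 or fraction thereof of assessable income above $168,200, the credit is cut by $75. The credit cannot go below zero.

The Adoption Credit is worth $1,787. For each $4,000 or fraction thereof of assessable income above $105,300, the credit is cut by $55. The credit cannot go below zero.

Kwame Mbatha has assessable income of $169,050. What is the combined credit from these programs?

Child Tax Credit: income exceeds $118,000 by $51,050, which is 11 full-or-partial $5,000 increments; reduction = 11 × $36 = $396, leaving $792.
Earned Income Credit: $169,050 is at or below the $205,100 threshold, so the full $1,350 applies.
Childcare Subsidy: income exceeds $168,200 by $850, which is 4 full-or-partial $250 increments; reduction = 4 × $75 = $300, leaving $1,046.
Adoption Credit: income exceeds $105,300 by $63,750, which is 16 full-or-partial $4,000 increments; reduction = 16 × $55 = $880, leaving $907.
Total: $792 + $1,350 + $1,046 + $907 = $4,095.

$4,095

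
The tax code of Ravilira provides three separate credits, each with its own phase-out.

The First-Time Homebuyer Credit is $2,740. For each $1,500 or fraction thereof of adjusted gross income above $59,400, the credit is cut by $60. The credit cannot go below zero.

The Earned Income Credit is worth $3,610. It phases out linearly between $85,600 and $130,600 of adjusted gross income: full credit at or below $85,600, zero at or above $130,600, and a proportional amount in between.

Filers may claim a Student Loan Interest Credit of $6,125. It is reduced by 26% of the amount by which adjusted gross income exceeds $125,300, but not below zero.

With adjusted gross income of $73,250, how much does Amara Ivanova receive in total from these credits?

$11,875

First-Time Homebuyer Credit: income exceeds $59,400 by $13,850, which is 10 full-or-partial $1,500 increments; reduction = 10 × $60 = $600, leaving $2,140.
Earned Income Credit: $73,250 is at or below the $85,600 threshold, so the full $3,610 applies.
Student Loan Interest Credit: $73,250 is at or below the $125,300 threshold, so the full $6,125 applies.
Total: $2,140 + $3,610 + $6,125 = $11,875.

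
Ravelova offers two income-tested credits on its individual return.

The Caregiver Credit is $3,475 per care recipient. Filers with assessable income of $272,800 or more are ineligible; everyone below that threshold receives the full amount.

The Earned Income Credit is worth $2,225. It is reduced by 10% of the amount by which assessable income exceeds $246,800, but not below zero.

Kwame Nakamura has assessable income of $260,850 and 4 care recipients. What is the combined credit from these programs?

Caregiver Credit: base = 4 × $3,475 = $13,900. $260,850 is below the $272,800 cutoff, so the full $13,900 applies.
Earned Income Credit: 10% of the $14,050 excess over $246,800 is $1,405; credit = $2,225 − $1,405 = $820.
Total: $13,900 + $820 = $14,720.

$14,720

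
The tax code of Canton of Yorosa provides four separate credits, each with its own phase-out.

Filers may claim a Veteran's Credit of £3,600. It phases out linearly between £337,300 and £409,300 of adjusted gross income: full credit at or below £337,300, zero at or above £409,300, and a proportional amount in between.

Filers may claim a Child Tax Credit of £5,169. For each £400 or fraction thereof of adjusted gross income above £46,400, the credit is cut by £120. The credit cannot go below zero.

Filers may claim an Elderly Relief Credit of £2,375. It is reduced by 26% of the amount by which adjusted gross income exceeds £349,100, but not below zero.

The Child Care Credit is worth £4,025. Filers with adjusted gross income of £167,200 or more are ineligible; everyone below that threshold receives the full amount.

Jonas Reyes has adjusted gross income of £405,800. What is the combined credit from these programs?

£175

Veteran's Credit: £405,800 is £68,500 into a £72,000 phase-out range, leaving 3,500/72,000 of the credit: £3,600 × 3,500/72,000 = £175.
Child Tax Credit: income exceeds £46,400 by £359,400 → 899 increments × £120 = £107,880 ≥ base, so the credit is £0.
Elderly Relief Credit: 26% of the £56,700 excess over £349,100 is £14,742 ≥ base, so the credit is £0.
Child Care Credit: £405,800 meets or exceeds the £167,200 cutoff, so the credit is £0.
Total: £175 + £0 + £0 + £0 = £175.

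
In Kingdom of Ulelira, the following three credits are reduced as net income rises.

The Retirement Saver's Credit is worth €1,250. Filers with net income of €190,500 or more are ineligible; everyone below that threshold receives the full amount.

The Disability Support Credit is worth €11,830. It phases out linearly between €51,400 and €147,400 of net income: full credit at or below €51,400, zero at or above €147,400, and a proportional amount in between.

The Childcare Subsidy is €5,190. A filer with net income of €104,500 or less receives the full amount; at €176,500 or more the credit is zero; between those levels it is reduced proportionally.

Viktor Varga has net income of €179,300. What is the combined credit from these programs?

Retirement Saver's Credit: €179,300 is below the €190,500 cutoff, so the full €1,250 applies.
Disability Support Credit: €179,300 is at or above €147,400, so the credit is €0.
Childcare Subsidy: €179,300 is at or above €176,500, so the credit is €0.
Total: €1,250 + €0 + €0 = €1,250.

€1,250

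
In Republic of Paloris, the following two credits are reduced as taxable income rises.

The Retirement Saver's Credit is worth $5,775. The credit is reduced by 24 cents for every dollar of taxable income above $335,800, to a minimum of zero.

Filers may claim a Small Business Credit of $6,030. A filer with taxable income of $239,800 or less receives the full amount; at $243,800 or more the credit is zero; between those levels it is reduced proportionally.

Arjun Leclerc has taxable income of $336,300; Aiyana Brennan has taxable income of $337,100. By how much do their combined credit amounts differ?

$192

Arjun ($336,300): Retirement Saver's Credit: 24% of the $500 excess over $335,800 is $120; credit = $5,775 − $120 = $5,655. Small Business Credit: $336,300 is at or above $243,800, so the credit is $0. total $5,655 + $0 = $5,655
Aiyana ($337,100): Retirement Saver's Credit: 24% of the $1,300 excess over $335,800 is $312; credit = $5,775 − $312 = $5,463. Small Business Credit: $337,100 is at or above $243,800, so the credit is $0. total $5,463 + $0 = $5,463
Difference: |$5,655 − $5,463| = $192.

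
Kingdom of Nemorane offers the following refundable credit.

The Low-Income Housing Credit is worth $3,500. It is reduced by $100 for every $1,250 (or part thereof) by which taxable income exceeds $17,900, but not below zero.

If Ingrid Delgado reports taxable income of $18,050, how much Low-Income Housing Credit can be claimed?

$3,400

Low-Income Housing Credit: income exceeds $17,900 by $150, which is 1 full-or-partial $1,250 increment; reduction = 1 × $100 = $100, leaving $3,400.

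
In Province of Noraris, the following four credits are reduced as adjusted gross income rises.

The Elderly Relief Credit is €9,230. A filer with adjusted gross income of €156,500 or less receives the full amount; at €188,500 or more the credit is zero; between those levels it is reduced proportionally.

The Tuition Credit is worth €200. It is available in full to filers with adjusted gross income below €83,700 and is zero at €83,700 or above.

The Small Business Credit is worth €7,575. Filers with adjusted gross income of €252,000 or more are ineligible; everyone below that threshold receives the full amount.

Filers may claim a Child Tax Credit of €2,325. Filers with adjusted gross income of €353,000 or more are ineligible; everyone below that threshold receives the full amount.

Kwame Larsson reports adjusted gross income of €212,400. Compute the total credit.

Elderly Relief Credit: €212,400 is at or above €188,500, so the credit is €0.
Tuition Credit: €212,400 meets or exceeds the €83,700 cutoff, so the credit is €0.
Small Business Credit: €212,400 is below the €252,000 cutoff, so the full €7,575 applies.
Child Tax Credit: €212,400 is below the €353,000 cutoff, so the full €2,325 applies.
Total: €0 + €0 + €7,575 + €2,325 = €9,900.

€9,900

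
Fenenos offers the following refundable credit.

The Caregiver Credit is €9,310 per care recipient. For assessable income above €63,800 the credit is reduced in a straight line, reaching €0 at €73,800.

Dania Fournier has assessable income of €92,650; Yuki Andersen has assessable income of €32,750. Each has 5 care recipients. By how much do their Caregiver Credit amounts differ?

Dania (€92,650): Caregiver Credit: base = 5 × €9,310 = €46,550. €92,650 is at or above €73,800, so the credit is €0.
Yuki (€32,750): Caregiver Credit: base = 5 × €9,310 = €46,550. €32,750 is at or below the €63,800 threshold, so the full €46,550 applies.
Difference: |€0 − €46,550| = €46,550.

€46,550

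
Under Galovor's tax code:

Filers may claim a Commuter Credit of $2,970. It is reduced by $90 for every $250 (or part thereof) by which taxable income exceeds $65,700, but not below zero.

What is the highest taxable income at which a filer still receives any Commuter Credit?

$73,700

After 32 increments the reduction is 32 × $90 = $2,880, leaving $90; one more increment wipes it out. Increment 32 ends at excess 32 × $250 = $8,000, so the highest qualifying income is $65,700 + $8,000 = $73,700.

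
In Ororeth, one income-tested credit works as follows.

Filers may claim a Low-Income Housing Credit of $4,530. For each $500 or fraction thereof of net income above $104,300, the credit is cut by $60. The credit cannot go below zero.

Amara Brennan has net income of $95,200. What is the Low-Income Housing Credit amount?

$4,530

Low-Income Housing Credit: $95,200 is at or below the $104,300 threshold, so the full $4,530 applies.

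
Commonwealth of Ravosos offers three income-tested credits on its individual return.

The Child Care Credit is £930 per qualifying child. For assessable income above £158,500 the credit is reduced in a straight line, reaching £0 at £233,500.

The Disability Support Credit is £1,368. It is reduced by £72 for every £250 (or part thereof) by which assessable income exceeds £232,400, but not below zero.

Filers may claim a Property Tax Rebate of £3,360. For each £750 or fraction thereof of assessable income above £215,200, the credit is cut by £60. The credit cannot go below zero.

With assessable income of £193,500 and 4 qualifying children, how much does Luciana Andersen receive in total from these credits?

Child Care Credit: base = 4 × £930 = £3,720. £193,500 is £35,000 into a £75,000 phase-out range, leaving 40,000/75,000 of the credit: £3,720 × 40,000/75,000 = £1,984.
Disability Support Credit: £193,500 is at or below the £232,400 threshold, so the full £1,368 applies.
Property Tax Rebate: £193,500 is at or below the £215,200 threshold, so the full £3,360 applies.
Total: £1,984 + £1,368 + £3,360 = £6,712.

£6,712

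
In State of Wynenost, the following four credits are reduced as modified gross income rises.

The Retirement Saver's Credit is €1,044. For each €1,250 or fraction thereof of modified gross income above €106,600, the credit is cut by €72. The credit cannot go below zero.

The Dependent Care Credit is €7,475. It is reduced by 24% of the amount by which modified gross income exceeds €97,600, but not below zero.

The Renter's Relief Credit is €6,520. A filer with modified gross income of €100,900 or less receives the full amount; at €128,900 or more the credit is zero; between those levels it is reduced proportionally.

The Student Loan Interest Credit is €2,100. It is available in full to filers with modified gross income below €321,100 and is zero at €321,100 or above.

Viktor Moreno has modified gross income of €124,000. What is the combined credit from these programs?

€4,416

Retirement Saver's Credit: income exceeds €106,600 by €17,400, which is 14 full-or-partial €1,250 increments; reduction = 14 × €72 = €1,008, leaving €36.
Dependent Care Credit: 24% of the €26,400 excess over €97,600 is €6,336; credit = €7,475 − €6,336 = €1,139.
Renter's Relief Credit: €124,000 is €23,100 into a €28,000 phase-out range, leaving 4,900/28,000 of the credit: €6,520 × 4,900/28,000 = €1,141.
Student Loan Interest Credit: €124,000 is below the €321,100 cutoff, so the full €2,100 applies.
Total: €36 + €1,139 + €1,141 + €2,100 = €4,416.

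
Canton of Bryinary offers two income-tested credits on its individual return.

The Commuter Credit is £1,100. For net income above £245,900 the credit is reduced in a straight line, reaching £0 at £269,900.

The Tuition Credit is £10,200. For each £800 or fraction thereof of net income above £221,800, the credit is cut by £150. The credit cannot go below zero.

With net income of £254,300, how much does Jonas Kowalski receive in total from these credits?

Commuter Credit: £254,300 is £8,400 into a £24,000 phase-out range, leaving 15,600/24,000 of the credit: £1,100 × 15,600/24,000 = £715.
Tuition Credit: income exceeds £221,800 by £32,500, which is 41 full-or-partial £800 increments; reduction = 41 × £150 = £6,150, leaving £4,050.
Total: £715 + £4,050 = £4,765.

£4,765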